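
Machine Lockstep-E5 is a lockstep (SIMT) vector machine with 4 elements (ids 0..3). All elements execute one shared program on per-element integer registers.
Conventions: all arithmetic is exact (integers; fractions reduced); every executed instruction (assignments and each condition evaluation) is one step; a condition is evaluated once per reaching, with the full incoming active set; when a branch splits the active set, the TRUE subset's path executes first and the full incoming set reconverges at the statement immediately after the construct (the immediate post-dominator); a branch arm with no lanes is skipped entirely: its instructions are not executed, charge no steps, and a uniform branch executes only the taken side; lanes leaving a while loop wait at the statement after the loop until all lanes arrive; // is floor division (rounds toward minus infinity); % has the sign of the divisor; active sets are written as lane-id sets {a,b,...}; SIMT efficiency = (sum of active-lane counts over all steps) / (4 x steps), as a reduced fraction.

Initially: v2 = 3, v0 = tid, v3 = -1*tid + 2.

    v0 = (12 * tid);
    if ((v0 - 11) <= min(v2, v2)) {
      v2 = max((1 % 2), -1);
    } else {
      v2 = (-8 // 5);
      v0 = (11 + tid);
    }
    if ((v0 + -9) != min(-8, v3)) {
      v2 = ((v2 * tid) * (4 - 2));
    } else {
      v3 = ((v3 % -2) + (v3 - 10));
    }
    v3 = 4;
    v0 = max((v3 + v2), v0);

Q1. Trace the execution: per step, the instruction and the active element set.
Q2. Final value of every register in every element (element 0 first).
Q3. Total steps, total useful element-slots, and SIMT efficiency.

step 0: v0 <- (12 * tid)             {0,1,2,3}
step 1: eval ((v0 - 11) <= min(v2, v2)) {0,1,2,3}
step 2: v2 <- max((1 % 2), -1)       {0,1}
step 3: v2 <- (-8 // 5)              {2,3}
step 4: v0 <- (11 + tid)             {2,3}
step 5: eval ((v0 + -9) != min(-8, v3)) {0,1,2,3}
step 6: v2 <- ((v2 * tid) * (4 - 2)) {0,1,2,3}
step 7: v3 <- 4                      {0,1,2,3}
step 8: v0 <- max((v3 + v2), v0)     {0,1,2,3}

Answer: 9 steps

v2: 0,2,-8,-12
v0: 4,12,13,14
v3: 4,4,4,4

steps = 9; useful = 30; efficiency = 30/36 = 5/6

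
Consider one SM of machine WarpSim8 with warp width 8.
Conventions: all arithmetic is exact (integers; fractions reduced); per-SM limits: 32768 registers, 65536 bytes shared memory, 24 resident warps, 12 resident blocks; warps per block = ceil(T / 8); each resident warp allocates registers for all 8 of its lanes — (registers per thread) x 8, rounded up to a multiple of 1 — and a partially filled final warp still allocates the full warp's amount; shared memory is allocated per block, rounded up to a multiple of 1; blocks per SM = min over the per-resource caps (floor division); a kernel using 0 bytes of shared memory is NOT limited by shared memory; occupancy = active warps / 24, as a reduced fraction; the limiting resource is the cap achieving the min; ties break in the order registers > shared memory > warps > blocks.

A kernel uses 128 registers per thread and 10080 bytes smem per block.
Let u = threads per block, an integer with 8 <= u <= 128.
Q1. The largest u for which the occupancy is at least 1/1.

Answer: u = 96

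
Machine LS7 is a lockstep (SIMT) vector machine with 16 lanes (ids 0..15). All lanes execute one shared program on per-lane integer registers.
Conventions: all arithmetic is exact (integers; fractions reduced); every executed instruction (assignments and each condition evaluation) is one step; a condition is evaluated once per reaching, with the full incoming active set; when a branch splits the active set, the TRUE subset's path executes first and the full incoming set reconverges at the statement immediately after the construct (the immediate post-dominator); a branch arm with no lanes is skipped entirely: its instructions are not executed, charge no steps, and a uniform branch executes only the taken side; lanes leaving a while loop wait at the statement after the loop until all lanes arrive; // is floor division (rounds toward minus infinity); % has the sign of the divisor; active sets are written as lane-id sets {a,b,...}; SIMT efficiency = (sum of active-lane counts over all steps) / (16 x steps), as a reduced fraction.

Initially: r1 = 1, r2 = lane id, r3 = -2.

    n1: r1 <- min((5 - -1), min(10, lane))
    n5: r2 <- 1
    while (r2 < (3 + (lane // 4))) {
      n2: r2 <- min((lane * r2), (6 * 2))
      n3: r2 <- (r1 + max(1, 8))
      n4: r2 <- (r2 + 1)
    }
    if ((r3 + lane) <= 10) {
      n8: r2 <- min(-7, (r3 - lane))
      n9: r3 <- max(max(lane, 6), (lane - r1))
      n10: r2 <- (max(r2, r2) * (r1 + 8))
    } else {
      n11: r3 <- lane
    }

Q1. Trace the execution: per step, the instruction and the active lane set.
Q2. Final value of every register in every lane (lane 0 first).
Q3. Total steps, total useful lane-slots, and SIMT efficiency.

step 0: r1 <- min((5 - -1), min(10, lane)) {0,1,2,3,4,5,6,7,8,9,10,11,12,13,14,15}
step 1: r2 <- 1                      {0,1,2,3,4,5,6,7,8,9,10,11,12,13,14,15}
step 2: eval (r2 < (3 + (lane // 4))) {0,1,2,3,4,5,6,7,8,9,10,11,12,13,14,15}
step 3: r2 <- min((lane * r2), (6 * 2)) {0,1,2,3,4,5,6,7,8,9,10,11,12,13,14,15}
step 4: r2 <- (r1 + max(1, 8))       {0,1,2,3,4,5,6,7,8,9,10,11,12,13,14,15}
step 5: r2 <- (r2 + 1)               {0,1,2,3,4,5,6,7,8,9,10,11,12,13,14,15}
step 6: eval (r2 < (3 + (lane // 4))) {0,1,2,3,4,5,6,7,8,9,10,11,12,13,14,15}
step 7: eval ((r3 + lane) <= 10)     {0,1,2,3,4,5,6,7,8,9,10,11,12,13,14,15}
step 8: r2 <- min(-7, (r3 - lane))   {0,1,2,3,4,5,6,7,8,9,10,11,12}
step 9: r3 <- max(max(lane, 6), (lane - r1)) {0,1,2,3,4,5,6,7,8,9,10,11,12}
step 10: r2 <- (max(r2, r2) * (r1 + 8)) {0,1,2,3,4,5,6,7,8,9,10,11,12}
step 11: r3 <- lane                   {13,14,15}

Answer: 12 steps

r1: 0,1,2,3,4,5,6,6,6,6,6,6,6,6,6,6
r2: -56,-63,-70,-77,-84,-91,-112,-126,-140,-154,-168,-182,-196,15,15,15
r3: 6,6,6,6,6,6,6,7,8,9,10,11,12,13,14,15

steps = 12; useful = 170; efficiency = 170/192 = 85/96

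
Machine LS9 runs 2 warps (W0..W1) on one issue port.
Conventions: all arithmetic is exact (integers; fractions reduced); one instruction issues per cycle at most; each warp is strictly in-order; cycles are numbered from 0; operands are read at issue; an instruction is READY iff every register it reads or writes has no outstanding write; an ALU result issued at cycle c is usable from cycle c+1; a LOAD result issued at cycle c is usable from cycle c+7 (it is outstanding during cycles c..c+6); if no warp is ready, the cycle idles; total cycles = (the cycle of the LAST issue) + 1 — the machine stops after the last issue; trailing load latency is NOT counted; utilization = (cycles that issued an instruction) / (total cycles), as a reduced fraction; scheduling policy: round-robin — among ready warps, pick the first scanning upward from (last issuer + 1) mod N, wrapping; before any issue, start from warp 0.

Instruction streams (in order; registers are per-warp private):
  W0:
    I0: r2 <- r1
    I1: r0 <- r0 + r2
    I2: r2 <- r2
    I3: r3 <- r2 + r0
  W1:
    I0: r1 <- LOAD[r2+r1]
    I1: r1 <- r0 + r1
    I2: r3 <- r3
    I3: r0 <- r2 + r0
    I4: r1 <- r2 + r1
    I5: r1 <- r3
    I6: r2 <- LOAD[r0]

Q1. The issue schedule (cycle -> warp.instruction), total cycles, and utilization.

cycle 0: W0.I0
cycle 1: W1.I0
cycle 2: W0.I1
cycle 3: W0.I2
cycle 4: W0.I3
cycle 5: idle
cycle 6: idle
cycle 7: idle
cycle 8: W1.I1
cycle 9: W1.I2
cycle 10: W1.I3
cycle 11: W1.I4
cycle 12: W1.I5
cycle 13: W1.I6

Answer: 14 cycles, utilization 11/14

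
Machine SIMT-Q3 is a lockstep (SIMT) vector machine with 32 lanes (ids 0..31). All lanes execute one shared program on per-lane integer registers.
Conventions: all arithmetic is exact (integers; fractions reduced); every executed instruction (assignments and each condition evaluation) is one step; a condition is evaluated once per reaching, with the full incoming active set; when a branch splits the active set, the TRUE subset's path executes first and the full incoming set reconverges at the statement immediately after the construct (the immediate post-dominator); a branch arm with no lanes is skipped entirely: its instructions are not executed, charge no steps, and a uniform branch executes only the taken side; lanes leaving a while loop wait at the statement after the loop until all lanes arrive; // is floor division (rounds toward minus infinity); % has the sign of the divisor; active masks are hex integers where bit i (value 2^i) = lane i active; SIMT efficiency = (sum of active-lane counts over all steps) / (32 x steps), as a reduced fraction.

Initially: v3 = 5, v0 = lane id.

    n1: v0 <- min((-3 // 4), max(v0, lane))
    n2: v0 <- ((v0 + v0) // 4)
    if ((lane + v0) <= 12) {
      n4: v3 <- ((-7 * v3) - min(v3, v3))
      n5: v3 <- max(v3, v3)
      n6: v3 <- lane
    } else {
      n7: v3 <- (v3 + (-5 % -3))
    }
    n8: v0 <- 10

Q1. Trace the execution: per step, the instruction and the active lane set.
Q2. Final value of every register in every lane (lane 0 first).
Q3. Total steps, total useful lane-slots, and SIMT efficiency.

step 0: v0 <- min((-3 // 4), max(v0, lane)) 0xffffffff
step 1: v0 <- ((v0 + v0) // 4)       0xffffffff
step 2: eval ((lane + v0) <= 12)     0xffffffff
step 3: v3 <- ((-7 * v3) - min(v3, v3)) 0x00003fff
step 4: v3 <- max(v3, v3)            0x00003fff
step 5: v3 <- lane                   0x00003fff
step 6: v3 <- (v3 + (-5 % -3))       0xffffc000
step 7: v0 <- 10                     0xffffffff

Answer: 8 steps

v3: 0,1,2,3,4,5,6,7,8,9,10,11,12,13,3,3,3,3,3,3,3,3,3,3,3,3,3,3,3,3,3,3
v0: 10,10,10,10,10,10,10,10,10,10,10,10,10,10,10,10,10,10,10,10,10,10,10,10,10,10,10,10,10,10,10,10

steps = 8; useful = 188; efficiency = 188/256 = 47/64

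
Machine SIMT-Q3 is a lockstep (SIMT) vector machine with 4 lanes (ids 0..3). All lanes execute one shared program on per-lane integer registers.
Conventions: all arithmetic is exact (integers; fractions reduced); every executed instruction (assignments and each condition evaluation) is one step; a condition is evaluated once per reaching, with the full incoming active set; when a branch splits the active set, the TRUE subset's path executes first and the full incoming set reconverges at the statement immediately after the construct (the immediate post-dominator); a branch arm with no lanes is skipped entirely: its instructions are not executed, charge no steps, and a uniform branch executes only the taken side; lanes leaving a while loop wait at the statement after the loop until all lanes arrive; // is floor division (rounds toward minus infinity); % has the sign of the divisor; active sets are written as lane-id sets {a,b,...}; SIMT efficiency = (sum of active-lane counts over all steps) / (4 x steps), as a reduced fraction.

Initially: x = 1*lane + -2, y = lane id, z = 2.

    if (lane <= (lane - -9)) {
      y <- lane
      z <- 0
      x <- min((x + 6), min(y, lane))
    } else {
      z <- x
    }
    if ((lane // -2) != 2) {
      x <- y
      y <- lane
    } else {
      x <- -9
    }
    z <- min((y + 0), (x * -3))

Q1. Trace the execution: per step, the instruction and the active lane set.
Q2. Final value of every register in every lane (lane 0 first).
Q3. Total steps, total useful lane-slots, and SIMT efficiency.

step 0: eval (lane <= (lane - -9))   {0,1,2,3}
step 1: y <- lane                    {0,1,2,3}
step 2: z <- 0                       {0,1,2,3}
step 3: x <- min((x + 6), min(y, lane)) {0,1,2,3}
step 4: eval ((lane // -2) != 2)     {0,1,2,3}
step 5: x <- y                       {0,1,2,3}
step 6: y <- lane                    {0,1,2,3}
step 7: z <- min((y + 0), (x * -3))  {0,1,2,3}

Answer: 8 steps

x: 0,1,2,3
y: 0,1,2,3
z: 0,-3,-6,-9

steps = 8; useful = 32; efficiency = 32/32 = 1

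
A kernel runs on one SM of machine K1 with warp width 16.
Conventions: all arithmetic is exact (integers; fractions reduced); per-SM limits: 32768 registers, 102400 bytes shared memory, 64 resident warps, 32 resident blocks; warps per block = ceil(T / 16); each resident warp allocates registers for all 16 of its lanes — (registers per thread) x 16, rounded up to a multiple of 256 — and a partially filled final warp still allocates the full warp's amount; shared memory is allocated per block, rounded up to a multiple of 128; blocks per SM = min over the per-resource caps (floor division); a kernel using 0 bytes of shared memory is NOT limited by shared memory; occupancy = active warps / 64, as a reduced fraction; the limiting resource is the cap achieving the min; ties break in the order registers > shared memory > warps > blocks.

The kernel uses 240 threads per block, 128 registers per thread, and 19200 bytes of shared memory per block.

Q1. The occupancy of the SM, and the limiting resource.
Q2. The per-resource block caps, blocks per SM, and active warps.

Answer: occupancy 15/64, limited by registers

registers: 1 block
shared memory: 5 blocks
warps: 4 blocks
blocks: 32 blocks

Answer: 1 block, 15 active warps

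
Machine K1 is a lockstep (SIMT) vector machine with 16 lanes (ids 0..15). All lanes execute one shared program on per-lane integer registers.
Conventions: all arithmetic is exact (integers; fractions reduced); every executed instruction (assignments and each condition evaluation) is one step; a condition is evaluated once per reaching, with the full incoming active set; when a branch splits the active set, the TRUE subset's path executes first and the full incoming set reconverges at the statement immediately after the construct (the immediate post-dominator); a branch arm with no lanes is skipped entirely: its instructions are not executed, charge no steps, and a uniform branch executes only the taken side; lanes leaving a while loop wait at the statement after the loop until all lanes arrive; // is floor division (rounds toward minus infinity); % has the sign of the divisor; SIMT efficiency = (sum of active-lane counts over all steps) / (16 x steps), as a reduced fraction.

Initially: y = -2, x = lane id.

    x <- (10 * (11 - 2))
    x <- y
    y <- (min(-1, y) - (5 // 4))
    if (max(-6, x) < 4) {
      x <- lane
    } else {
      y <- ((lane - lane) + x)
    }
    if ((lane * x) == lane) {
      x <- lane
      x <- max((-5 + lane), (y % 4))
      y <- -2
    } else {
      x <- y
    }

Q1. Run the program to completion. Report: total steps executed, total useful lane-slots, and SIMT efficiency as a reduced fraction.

Answer: 10 steps, 116 useful, 29/40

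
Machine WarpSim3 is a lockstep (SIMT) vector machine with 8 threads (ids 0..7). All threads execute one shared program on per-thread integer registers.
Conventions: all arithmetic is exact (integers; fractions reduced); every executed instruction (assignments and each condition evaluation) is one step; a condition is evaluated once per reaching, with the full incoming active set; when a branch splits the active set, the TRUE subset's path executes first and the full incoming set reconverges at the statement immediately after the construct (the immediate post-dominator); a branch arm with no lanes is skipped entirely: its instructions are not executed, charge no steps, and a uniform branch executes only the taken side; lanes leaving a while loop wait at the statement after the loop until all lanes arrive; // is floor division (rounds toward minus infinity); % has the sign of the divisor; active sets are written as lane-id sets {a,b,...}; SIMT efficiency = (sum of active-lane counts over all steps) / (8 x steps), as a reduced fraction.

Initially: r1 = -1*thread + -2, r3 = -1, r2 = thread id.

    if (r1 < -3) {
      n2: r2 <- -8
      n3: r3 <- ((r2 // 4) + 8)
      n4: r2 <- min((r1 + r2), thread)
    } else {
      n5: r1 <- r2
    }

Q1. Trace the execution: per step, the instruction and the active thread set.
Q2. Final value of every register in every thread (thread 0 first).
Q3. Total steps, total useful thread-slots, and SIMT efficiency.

step 0: eval (r1 < -3)               {0,1,2,3,4,5,6,7}
step 1: r2 <- -8                     {2,3,4,5,6,7}
step 2: r3 <- ((r2 // 4) + 8)        {2,3,4,5,6,7}
step 3: r2 <- min((r1 + r2), thread) {2,3,4,5,6,7}
step 4: r1 <- r2                     {0,1}

Answer: 5 steps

r1: 0,1,-4,-5,-6,-7,-8,-9
r3: -1,-1,6,6,6,6,6,6
r2: 0,1,-12,-13,-14,-15,-16,-17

steps = 5; useful = 28; efficiency = 28/40 = 7/10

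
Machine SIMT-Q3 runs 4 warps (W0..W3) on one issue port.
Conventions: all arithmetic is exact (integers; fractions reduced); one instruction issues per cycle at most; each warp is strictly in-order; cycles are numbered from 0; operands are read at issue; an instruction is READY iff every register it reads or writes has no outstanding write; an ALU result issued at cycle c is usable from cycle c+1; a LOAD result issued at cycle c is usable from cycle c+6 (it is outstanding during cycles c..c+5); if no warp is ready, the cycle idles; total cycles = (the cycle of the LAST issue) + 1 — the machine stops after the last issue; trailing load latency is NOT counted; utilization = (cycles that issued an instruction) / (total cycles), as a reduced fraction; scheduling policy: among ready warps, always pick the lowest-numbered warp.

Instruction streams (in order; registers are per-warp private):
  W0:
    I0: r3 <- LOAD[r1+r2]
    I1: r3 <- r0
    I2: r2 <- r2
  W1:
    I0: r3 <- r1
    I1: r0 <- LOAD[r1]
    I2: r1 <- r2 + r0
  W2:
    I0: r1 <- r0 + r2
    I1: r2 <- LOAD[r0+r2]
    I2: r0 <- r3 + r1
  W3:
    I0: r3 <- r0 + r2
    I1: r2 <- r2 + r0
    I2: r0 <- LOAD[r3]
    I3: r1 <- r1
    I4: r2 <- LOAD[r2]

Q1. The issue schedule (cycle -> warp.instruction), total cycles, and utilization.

cycle 0: W0.I0
cycle 1: W1.I0
cycle 2: W1.I1
cycle 3: W2.I0
cycle 4: W2.I1
cycle 5: W2.I2
cycle 6: W0.I1
cycle 7: W0.I2
cycle 8: W1.I2
cycle 9: W3.I0
cycle 10: W3.I1
cycle 11: W3.I2
cycle 12: W3.I3
cycle 13: W3.I4

Answer: 14 cycles, utilization 1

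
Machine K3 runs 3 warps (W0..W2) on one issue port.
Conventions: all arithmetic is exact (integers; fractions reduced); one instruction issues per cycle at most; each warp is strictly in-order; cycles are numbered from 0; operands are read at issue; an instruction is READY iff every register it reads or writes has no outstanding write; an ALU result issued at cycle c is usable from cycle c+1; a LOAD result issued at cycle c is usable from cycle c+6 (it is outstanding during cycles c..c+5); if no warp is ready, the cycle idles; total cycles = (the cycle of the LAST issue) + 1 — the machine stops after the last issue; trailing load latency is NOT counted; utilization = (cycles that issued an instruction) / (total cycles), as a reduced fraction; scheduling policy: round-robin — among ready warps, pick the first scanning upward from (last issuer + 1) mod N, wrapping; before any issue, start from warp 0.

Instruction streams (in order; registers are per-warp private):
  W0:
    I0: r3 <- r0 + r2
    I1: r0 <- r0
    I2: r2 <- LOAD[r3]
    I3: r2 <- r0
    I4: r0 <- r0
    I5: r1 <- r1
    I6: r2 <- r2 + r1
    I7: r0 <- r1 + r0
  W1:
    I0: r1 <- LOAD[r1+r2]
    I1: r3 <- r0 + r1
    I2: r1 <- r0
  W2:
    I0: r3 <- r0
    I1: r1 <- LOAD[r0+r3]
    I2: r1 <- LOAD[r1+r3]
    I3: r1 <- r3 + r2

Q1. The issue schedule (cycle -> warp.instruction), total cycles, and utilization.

cycle 0: W0.I0
cycle 1: W1.I0
cycle 2: W2.I0
cycle 3: W0.I1
cycle 4: W2.I1
cycle 5: W0.I2
cycle 6: idle
cycle 7: W1.I1
cycle 8: W1.I2
cycle 9: idle
cycle 10: W2.I2
cycle 11: W0.I3
cycle 12: W0.I4
cycle 13: W0.I5
cycle 14: W0.I6
cycle 15: W0.I7
cycle 16: W2.I3

Answer: 17 cycles, utilization 15/17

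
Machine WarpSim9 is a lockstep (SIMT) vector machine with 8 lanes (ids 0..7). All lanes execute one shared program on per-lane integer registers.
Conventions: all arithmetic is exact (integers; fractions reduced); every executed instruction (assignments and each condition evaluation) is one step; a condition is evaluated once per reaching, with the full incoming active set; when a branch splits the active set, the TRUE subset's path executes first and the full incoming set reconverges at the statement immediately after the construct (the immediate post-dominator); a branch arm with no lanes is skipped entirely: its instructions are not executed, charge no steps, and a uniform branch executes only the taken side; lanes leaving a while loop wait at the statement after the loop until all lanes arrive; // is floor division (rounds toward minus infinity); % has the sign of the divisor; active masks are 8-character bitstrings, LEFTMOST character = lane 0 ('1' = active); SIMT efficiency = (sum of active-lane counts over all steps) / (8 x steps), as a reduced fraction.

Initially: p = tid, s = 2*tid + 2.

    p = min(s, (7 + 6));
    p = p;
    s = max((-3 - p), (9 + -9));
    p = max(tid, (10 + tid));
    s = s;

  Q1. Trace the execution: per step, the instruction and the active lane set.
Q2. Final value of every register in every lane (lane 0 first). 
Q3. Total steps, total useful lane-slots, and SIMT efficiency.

step 0: p <- min(s, (7 + 6))         11111111
step 1: p <- p                       11111111
step 2: s <- max((-3 - p), (9 + -9)) 11111111
step 3: p <- max(tid, (10 + tid))    11111111
step 4: s <- s                       11111111

Answer: 5 steps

p: 10,11,12,13,14,15,16,17
s: 0,0,0,0,0,0,0,0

steps = 5; useful = 40; efficiency = 40/40 = 1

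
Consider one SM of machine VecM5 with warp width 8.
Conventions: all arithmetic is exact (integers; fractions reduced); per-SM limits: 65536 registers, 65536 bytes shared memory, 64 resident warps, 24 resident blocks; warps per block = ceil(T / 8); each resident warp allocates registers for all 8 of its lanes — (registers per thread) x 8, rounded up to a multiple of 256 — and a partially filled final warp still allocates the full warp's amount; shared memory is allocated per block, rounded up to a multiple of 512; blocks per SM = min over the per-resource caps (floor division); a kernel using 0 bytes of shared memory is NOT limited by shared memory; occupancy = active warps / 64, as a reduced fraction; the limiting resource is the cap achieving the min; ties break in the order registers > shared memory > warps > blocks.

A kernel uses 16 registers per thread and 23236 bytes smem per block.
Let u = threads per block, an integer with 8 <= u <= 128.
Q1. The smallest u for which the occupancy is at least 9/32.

Answer: u = 65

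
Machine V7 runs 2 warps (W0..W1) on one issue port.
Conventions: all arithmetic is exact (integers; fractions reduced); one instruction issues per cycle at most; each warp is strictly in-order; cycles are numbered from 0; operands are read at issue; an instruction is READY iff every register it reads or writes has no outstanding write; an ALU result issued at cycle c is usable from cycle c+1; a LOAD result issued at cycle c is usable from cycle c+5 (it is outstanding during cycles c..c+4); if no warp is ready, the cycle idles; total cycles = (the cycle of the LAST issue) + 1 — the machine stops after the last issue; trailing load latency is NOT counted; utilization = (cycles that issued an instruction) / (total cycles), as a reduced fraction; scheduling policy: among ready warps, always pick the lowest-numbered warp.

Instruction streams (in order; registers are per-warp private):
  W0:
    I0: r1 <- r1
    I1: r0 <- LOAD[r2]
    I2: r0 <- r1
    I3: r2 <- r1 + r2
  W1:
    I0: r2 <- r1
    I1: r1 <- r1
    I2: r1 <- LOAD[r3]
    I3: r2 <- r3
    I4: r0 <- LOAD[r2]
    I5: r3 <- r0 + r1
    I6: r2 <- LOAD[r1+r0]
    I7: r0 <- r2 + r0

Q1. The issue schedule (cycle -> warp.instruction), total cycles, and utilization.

cycle 0: W0.I0
cycle 1: W0.I1
cycle 2: W1.I0
cycle 3: W1.I1
cycle 4: W1.I2
cycle 5: W1.I3
cycle 6: W0.I2
cycle 7: W0.I3
cycle 8: W1.I4
cycle 9: idle
cycle 10: idle
cycle 11: idle
cycle 12: idle
cycle 13: W1.I5
cycle 14: W1.I6
cycle 15: idle
cycle 16: idle
cycle 17: idle
cycle 18: idle
cycle 19: W1.I7

Answer: 20 cycles, utilization 3/5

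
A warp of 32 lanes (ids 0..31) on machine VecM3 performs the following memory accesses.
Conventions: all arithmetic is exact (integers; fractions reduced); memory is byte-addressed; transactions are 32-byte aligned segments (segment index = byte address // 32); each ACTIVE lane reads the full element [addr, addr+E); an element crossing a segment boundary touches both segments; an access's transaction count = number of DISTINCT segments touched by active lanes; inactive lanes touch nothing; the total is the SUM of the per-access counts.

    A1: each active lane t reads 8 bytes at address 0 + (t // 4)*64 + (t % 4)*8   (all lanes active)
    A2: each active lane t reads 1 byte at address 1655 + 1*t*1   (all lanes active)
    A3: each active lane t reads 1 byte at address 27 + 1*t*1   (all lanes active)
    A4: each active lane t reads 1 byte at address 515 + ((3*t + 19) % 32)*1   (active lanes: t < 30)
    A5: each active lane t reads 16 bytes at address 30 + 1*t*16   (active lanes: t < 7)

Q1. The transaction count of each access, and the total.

A1: 8 transactions
A2: 2 transactions
A3: 2 transactions
A4: 2 transactions
A5: 5 transactions

Answer: 8,2,2,2,5; total 19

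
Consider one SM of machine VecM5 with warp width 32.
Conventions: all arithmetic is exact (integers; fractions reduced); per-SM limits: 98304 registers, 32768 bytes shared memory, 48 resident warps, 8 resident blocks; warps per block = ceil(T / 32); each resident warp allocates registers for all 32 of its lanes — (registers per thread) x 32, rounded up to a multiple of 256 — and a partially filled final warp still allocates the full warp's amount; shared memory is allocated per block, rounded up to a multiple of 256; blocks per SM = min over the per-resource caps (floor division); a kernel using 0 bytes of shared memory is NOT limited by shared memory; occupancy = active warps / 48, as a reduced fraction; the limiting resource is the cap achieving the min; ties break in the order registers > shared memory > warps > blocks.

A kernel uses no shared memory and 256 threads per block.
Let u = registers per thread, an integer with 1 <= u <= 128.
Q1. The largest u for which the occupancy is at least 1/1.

Answer: u = 64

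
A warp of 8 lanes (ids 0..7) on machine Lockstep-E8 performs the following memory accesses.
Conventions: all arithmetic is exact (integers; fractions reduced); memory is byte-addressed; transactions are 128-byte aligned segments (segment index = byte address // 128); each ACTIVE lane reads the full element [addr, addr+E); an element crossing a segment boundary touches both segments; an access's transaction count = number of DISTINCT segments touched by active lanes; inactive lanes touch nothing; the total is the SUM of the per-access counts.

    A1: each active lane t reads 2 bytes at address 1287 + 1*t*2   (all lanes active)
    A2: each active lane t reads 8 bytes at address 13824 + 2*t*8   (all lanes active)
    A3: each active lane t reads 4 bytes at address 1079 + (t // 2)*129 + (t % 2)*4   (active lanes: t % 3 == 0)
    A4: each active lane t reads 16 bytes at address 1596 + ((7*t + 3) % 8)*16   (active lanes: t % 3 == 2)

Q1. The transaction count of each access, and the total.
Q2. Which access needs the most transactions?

A1: 1 transaction
A2: 1 transaction
A3: 3 transactions
A4: 2 transactions

Answer: 1,1,3,2; total 7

Answer: A3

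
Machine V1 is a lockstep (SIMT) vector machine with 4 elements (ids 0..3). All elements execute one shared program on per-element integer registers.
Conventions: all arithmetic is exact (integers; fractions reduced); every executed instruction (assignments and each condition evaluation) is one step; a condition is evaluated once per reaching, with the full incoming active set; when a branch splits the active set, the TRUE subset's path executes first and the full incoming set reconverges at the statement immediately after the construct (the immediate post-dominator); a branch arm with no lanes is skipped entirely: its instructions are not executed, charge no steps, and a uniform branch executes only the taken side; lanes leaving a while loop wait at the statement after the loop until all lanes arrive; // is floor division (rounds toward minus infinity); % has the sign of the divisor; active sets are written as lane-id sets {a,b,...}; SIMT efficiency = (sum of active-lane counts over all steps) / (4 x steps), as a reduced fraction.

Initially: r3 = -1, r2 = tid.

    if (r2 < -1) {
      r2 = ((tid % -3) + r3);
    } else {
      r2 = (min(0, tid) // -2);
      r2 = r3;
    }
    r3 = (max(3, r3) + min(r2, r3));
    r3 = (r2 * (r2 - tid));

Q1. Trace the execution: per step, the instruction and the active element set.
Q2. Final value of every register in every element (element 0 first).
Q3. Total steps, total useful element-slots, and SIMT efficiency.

step 0: eval (r2 < -1)               {0,1,2,3}
step 1: r2 <- (min(0, tid) // -2)    {0,1,2,3}
step 2: r2 <- r3                     {0,1,2,3}
step 3: r3 <- (max(3, r3) + min(r2, r3)) {0,1,2,3}
step 4: r3 <- (r2 * (r2 - tid))      {0,1,2,3}

Answer: 5 steps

r3: 1,2,3,4
r2: -1,-1,-1,-1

steps = 5; useful = 20; efficiency = 20/20 = 1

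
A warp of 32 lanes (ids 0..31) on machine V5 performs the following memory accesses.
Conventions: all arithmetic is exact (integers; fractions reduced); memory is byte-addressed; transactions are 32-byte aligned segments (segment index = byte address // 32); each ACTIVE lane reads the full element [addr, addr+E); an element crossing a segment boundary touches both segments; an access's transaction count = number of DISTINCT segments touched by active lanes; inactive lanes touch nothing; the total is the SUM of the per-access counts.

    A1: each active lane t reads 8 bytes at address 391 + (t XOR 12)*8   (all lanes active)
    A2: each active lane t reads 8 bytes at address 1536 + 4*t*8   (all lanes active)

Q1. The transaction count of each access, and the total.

A1: 9 transactions
A2: 32 transactions

Answer: 9,32; total 41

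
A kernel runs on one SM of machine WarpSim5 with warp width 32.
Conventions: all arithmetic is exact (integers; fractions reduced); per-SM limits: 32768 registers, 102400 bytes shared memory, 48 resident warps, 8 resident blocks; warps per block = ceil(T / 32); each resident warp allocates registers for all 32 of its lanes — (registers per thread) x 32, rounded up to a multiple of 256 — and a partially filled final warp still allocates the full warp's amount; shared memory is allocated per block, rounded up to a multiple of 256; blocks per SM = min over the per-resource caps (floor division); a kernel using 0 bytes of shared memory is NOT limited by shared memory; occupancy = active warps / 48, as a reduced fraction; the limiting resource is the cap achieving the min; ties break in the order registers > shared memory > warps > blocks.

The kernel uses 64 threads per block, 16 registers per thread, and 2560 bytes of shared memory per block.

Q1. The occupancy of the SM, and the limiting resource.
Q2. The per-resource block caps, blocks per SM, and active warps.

Answer: occupancy 1/3, limited by blocks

registers: 32 blocks
shared memory: 40 blocks
warps: 24 blocks
blocks: 8 blocks

Answer: 8 blocks, 16 active warps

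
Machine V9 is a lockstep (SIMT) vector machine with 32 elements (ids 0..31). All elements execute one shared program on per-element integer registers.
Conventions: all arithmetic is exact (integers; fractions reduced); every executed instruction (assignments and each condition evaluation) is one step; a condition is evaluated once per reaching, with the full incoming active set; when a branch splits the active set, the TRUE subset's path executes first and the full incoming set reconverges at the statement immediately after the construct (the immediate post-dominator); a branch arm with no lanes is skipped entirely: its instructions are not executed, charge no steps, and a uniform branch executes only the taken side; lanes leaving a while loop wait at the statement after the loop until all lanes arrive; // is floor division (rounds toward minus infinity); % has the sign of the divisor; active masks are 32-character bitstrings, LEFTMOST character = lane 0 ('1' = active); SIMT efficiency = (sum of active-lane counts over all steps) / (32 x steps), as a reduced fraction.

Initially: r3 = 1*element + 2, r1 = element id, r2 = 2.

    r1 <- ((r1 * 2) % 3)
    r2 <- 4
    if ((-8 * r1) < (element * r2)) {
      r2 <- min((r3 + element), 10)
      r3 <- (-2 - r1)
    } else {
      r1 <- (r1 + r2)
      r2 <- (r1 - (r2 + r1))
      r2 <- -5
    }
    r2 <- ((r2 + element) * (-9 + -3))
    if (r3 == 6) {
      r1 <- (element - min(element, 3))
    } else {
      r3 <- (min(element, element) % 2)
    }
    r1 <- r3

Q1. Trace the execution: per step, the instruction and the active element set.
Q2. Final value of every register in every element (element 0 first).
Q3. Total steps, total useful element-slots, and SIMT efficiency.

step 0: r1 <- ((r1 * 2) % 3)         11111111111111111111111111111111
step 1: r2 <- 4                      11111111111111111111111111111111
step 2: eval ((-8 * r1) < (element * r2)) 11111111111111111111111111111111
step 3: r2 <- min((r3 + element), 10) 01111111111111111111111111111111
step 4: r3 <- (-2 - r1)              01111111111111111111111111111111
step 5: r1 <- (r1 + r2)              10000000000000000000000000000000
step 6: r2 <- (r1 - (r2 + r1))       10000000000000000000000000000000
step 7: r2 <- -5                     10000000000000000000000000000000
step 8: r2 <- ((r2 + element) * (-9 + -3)) 11111111111111111111111111111111
step 9: eval (r3 == 6)               11111111111111111111111111111111
step 10: r3 <- (min(element, element) % 2) 11111111111111111111111111111111
step 11: r1 <- r3                     11111111111111111111111111111111

Answer: 12 steps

r3: 0,1,0,1,0,1,0,1,0,1,0,1,0,1,0,1,0,1,0,1,0,1,0,1,0,1,0,1,0,1,0,1
r1: 0,1,0,1,0,1,0,1,0,1,0,1,0,1,0,1,0,1,0,1,0,1,0,1,0,1,0,1,0,1,0,1
r2: 60,-60,-96,-132,-168,-180,-192,-204,-216,-228,-240,-252,-264,-276,-288,-300,-312,-324,-336,-348,-360,-372,-384,-396,-408,-420,-432,-444,-456,-468,-480,-492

steps = 12; useful = 289; efficiency = 289/384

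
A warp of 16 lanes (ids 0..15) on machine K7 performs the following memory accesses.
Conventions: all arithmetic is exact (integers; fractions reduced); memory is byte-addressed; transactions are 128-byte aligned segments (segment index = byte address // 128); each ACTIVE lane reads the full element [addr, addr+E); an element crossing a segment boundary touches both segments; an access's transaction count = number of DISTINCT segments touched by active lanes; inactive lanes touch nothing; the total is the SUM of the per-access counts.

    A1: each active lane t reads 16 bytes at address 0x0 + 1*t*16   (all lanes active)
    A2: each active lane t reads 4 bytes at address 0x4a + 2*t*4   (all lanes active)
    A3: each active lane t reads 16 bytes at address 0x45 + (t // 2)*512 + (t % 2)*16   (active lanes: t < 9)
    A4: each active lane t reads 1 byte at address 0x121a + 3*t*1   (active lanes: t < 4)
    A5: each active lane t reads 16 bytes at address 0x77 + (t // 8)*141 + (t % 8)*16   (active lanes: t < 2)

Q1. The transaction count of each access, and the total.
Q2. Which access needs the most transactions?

A1: 2 transactions
A2: 2 transactions
A3: 5 transactions
A4: 1 transaction
A5: 2 transactions

Answer: 2,2,5,1,2; total 12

Answer: A3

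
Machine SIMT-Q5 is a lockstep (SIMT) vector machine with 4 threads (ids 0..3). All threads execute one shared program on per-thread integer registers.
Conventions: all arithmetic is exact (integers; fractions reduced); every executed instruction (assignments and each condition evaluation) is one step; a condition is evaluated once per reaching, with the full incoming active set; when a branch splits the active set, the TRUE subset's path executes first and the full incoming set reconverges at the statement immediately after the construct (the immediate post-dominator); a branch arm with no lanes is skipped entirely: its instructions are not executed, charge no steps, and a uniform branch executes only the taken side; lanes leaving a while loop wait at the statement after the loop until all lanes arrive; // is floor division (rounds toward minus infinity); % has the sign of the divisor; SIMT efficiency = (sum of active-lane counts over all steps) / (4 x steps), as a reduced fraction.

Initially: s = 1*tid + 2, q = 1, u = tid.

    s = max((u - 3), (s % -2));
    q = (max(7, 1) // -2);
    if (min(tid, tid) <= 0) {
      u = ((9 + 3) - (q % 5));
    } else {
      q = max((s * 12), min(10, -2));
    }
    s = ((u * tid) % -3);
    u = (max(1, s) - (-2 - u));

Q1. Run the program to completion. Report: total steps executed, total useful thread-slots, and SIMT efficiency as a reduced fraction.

Answer: 7 steps, 24 useful, 6/7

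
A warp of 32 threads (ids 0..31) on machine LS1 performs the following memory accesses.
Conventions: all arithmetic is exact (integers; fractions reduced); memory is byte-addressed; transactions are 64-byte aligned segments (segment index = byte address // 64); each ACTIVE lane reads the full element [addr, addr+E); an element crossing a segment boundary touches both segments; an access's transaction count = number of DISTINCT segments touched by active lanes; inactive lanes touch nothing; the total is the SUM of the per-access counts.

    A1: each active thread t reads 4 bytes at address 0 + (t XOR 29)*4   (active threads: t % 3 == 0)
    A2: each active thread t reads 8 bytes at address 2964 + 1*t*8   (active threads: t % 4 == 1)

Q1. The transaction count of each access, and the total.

A1: 2 transactions
A2: 5 transactions

Answer: 2,5; total 7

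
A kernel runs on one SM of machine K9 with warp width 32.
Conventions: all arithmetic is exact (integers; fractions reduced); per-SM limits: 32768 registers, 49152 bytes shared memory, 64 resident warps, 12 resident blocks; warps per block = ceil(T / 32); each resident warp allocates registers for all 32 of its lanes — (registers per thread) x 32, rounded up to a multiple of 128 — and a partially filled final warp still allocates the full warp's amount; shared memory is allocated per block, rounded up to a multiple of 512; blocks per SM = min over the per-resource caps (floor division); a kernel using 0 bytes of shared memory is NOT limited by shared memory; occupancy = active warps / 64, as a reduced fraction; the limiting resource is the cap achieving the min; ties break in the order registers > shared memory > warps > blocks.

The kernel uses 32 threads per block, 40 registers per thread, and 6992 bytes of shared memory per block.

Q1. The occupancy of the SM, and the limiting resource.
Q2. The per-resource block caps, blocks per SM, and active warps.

Answer: occupancy 3/32, limited by shared memory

registers: 25 blocks
shared memory: 6 blocks
warps: 64 blocks
blocks: 12 blocks

Answer: 6 blocks, 6 active warps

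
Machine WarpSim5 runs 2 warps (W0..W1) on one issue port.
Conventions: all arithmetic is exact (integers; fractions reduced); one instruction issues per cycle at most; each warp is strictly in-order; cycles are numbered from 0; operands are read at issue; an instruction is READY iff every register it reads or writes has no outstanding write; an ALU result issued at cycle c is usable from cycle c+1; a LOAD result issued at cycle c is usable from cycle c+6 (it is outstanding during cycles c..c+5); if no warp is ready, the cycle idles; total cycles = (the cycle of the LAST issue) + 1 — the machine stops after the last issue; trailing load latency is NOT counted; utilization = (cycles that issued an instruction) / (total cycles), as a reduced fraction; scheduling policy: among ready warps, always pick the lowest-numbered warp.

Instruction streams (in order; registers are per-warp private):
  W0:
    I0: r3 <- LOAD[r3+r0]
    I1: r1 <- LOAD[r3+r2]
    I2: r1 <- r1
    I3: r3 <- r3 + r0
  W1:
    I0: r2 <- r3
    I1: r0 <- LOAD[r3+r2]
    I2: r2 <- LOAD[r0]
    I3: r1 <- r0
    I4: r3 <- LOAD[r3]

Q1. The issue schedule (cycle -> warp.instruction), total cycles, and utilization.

cycle 0: W0.I0
cycle 1: W1.I0
cycle 2: W1.I1
cycle 3: idle
cycle 4: idle
cycle 5: idle
cycle 6: W0.I1
cycle 7: idle
cycle 8: W1.I2
cycle 9: W1.I3
cycle 10: W1.I4
cycle 11: idle
cycle 12: W0.I2
cycle 13: W0.I3

Answer: 14 cycles, utilization 9/14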